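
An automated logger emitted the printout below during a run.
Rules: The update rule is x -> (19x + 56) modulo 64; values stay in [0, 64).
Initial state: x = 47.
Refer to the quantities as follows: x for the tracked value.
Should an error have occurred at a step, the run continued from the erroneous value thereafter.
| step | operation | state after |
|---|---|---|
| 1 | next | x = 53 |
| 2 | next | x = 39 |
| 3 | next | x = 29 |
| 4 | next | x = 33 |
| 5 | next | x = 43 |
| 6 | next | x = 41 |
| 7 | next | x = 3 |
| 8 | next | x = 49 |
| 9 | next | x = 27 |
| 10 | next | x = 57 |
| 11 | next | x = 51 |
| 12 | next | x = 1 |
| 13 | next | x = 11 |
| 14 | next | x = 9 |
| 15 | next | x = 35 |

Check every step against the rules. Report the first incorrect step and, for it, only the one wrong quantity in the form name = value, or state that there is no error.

step 1: x = (19*47 + 56) mod 64 = 53 -> same as recorded
step 2: x = (19*53 + 56) mod 64 = 39 -> confirmed correct
step 3: x = (19*39 + 56) mod 64 = 29 -> consistent with the printout
step 4: x = (19*29 + 56) mod 64 = 31 -> the entry is off here
The audit stops at step 4: the recorded entry is wrong and should be x = 31.

step 4, x = 31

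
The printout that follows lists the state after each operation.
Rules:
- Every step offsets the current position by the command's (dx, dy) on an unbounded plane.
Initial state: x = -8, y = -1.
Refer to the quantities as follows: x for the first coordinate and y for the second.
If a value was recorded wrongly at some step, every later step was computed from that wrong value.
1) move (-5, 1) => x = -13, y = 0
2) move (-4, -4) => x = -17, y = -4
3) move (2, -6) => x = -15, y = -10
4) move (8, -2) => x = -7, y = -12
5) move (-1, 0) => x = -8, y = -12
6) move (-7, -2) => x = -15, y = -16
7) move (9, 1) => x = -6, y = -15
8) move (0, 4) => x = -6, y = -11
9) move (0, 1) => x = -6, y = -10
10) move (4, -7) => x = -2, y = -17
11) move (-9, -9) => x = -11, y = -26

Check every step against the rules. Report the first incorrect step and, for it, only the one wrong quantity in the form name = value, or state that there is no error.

Recomputing the run from the initial state:
step 1: x = -13, y = 0
step 2: x = -17, y = -4
step 3: x = -15, y = -10
step 4: x = -7, y = -12
step 5: x = -8, y = -12
step 6: x = -15, y = -14
step 7: x = -6, y = -13
step 8: x = -6, y = -9
step 9: x = -6, y = -8
step 10: x = -2, y = -15
step 11: x = -11, y = -24
The first disagreement with the printout is at step 6, where the value should be y = -14.

step 6, y = -14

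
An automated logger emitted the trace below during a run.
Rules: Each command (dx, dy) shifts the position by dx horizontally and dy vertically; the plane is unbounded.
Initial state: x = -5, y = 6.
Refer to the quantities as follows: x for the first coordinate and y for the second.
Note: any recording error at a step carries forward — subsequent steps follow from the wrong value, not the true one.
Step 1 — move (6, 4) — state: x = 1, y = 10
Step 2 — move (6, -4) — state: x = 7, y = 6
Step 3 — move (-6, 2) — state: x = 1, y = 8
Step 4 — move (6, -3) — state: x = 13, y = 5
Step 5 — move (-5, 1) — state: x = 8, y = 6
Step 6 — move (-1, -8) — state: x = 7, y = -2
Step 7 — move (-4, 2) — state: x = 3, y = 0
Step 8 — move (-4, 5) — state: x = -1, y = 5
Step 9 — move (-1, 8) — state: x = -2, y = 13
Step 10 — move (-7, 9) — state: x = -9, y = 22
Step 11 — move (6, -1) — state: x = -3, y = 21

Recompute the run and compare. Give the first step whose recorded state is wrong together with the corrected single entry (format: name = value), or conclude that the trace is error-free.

step 1: x = -5 + (6) = 1, y = 6 + (4) = 10 -> agrees with the trace
step 2: x = 1 + (6) = 7, y = 10 + (-4) = 6 -> matches
step 3: x = 7 + (-6) = 1, y = 6 + (2) = 8 -> confirmed correct
step 4: x = 1 + (6) = 7, y = 8 + (-3) = 5 -> a discrepancy with the trace
So the first discrepancy is step 4, where the right value is x = 7.

step 4, x = 7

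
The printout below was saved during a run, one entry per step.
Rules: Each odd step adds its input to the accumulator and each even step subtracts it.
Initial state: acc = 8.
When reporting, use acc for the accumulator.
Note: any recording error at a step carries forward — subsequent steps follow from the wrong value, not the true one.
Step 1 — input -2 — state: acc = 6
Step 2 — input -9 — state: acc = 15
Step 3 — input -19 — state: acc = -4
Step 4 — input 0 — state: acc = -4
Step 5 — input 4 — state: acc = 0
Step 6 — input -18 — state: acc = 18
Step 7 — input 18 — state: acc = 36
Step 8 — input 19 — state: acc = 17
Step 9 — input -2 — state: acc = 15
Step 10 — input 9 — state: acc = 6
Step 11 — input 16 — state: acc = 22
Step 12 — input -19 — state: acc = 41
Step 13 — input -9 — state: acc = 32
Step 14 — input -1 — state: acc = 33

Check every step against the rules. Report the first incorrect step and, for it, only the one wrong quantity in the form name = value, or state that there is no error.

1. acc = 8 + -2 = 6 (verified)
2. acc = 6 - -9 = 15 (exactly as logged)
3. acc = 15 + -19 = -4 (consistent with the printout)
4. acc = -4 - 0 = -4 (consistent with the printout)
5. acc = -4 + 4 = 0 (in agreement)
6. acc = 0 - -18 = 18 (consistent with the printout)
7. acc = 18 + 18 = 36 (agrees with the printout)
8. acc = 36 - 19 = 17 (confirmed correct)
9. acc = 17 + -2 = 15 (exactly as logged)
10. acc = 15 - 9 = 6 (same as recorded)
11. acc = 6 + 16 = 22 (matches)
12. acc = 22 - -19 = 41 (matches)
13. acc = 41 + -9 = 32 (checks out)
14. acc = 32 - -1 = 33 (confirmed correct)
Nothing is out of place; the run is error-free.

no error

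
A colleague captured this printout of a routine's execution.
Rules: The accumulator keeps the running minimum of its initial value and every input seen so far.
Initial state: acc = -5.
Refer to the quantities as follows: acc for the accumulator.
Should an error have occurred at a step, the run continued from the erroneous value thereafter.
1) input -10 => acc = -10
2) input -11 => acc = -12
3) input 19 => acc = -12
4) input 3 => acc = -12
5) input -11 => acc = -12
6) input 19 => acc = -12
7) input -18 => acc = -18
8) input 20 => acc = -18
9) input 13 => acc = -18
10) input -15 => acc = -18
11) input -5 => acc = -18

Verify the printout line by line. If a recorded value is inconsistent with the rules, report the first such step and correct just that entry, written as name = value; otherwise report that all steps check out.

step 2, acc = -11

Recomputing the run from the initial state:
step 1: acc = -10
step 2: acc = -11
step 3: acc = -11
step 4: acc = -11
step 5: acc = -11
step 6: acc = -11
step 7: acc = -18
step 8: acc = -18
step 9: acc = -18
step 10: acc = -18
step 11: acc = -18
The first disagreement with the printout is at step 2, where the value should be acc = -11.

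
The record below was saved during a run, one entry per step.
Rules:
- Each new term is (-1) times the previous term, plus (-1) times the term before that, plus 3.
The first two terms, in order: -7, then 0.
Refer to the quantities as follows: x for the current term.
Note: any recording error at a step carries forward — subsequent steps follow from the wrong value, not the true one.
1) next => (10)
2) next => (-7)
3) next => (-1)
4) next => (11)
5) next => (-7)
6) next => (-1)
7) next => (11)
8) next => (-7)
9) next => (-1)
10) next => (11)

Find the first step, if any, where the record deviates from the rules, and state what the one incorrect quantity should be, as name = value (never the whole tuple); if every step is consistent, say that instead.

step 3, x = 0

1. x = -1*(0) + (-1)*(-7) + (3) = 10 (agrees with the record)
2. x = -1*(10) + (-1)*(0) + (3) = -7 (exactly as logged)
3. x = -1*(-7) + (-1)*(10) + (3) = 0 (the record disagrees here)
First deviation found at step 3; the corrected entry is x = 0.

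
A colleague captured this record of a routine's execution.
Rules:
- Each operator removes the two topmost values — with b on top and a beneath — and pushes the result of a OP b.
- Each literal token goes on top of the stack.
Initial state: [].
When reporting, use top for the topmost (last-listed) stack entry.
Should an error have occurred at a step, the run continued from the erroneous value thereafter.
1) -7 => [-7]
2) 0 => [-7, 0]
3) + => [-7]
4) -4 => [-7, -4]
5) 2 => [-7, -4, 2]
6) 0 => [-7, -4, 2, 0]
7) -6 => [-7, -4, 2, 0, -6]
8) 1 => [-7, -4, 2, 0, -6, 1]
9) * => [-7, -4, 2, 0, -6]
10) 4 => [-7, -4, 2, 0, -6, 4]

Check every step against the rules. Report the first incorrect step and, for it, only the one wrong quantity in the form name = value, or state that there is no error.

no error

Recomputing the run from the initial state:
step 1: [-7]
step 2: [-7, 0]
step 3: [-7]
step 4: [-7, -4]
step 5: [-7, -4, 2]
step 6: [-7, -4, 2, 0]
step 7: [-7, -4, 2, 0, -6]
step 8: [-7, -4, 2, 0, -6, 1]
step 9: [-7, -4, 2, 0, -6]
step 10: [-7, -4, 2, 0, -6, 4]
This matches the record at every step.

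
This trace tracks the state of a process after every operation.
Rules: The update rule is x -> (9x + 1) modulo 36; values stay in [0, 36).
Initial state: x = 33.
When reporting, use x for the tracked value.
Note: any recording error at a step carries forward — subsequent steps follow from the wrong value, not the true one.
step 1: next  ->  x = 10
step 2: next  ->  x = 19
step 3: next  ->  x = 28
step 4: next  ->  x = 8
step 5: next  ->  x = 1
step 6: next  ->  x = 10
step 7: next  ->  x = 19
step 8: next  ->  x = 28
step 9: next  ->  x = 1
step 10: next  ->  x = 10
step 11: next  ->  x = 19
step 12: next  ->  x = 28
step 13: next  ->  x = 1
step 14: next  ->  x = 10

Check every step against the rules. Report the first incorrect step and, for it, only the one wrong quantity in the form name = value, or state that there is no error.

step 4, x = 1

Recomputing the run from the initial state:
step 1: x = 10
step 2: x = 19
step 3: x = 28
step 4: x = 1
step 5: x = 10
step 6: x = 19
step 7: x = 28
step 8: x = 1
step 9: x = 10
step 10: x = 19
step 11: x = 28
step 12: x = 1
step 13: x = 10
step 14: x = 19
The first disagreement with the trace is at step 4, where the value should be x = 1.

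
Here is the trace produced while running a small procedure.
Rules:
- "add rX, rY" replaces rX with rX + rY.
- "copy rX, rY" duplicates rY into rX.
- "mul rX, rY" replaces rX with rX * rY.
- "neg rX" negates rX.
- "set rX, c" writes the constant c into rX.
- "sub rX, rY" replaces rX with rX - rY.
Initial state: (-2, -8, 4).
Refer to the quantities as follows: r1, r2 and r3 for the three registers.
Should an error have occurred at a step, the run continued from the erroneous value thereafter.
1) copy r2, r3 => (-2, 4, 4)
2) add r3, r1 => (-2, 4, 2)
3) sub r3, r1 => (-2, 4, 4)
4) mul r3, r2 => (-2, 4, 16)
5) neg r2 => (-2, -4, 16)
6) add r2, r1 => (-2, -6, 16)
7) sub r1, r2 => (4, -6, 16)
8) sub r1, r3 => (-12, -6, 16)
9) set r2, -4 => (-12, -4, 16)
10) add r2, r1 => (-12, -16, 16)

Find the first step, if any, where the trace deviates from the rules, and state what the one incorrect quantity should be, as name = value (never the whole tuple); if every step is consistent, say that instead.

no error

Step 1: r2 = 4 — no discrepancy.
Step 2: r3 = 4 + -2 = 2 — consistent with the trace.
Step 3: r3 = 2 - -2 = 4 — exactly as logged.
Step 4: r3 = 4 * 4 = 16 — confirmed correct.
Step 5: r2 = -(4) = -4 — no discrepancy.
Step 6: r2 = -4 + -2 = -6 — agrees with the trace.
Step 7: r1 = -2 - -6 = 4 — confirmed correct.
Step 8: r1 = 4 - 16 = -12 — agrees with the trace.
Step 9: r2 = -4 — in agreement.
Step 10: r2 = -4 + -12 = -16 — same as recorded.
Each recorded entry agrees with the recomputation.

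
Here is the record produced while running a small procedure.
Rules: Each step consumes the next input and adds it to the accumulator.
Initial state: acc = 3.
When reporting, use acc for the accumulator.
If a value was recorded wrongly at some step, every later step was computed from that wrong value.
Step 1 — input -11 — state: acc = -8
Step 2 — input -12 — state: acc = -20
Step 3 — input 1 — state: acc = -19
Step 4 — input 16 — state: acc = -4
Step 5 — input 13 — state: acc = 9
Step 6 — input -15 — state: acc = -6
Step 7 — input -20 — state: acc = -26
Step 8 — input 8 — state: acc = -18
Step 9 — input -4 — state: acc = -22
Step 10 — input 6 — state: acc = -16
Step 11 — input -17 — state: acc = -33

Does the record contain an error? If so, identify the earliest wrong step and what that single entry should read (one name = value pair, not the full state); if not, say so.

step 1: acc = 3 + -11 = -8 -> checks out
step 2: acc = -8 + -12 = -20 -> exactly as logged
step 3: acc = -20 + 1 = -19 -> verified
step 4: acc = -19 + 16 = -3 -> first mismatch against the record
First incorrect step: 4; the correct value is acc = -3.

step 4, acc = -3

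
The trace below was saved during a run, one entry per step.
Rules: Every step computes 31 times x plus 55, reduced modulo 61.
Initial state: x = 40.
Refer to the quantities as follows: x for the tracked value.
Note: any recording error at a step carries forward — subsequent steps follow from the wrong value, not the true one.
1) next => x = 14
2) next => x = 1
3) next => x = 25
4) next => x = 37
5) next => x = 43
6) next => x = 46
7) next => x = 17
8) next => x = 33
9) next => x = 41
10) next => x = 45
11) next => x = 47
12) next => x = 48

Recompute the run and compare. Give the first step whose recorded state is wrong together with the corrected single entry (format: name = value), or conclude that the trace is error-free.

Recomputing the run from the initial state:
step 1: x = 14
step 2: x = 1
step 3: x = 25
step 4: x = 37
step 5: x = 43
step 6: x = 46
step 7: x = 17
step 8: x = 33
step 9: x = 41
step 10: x = 45
step 11: x = 47
step 12: x = 48
This matches the trace at every step.

no error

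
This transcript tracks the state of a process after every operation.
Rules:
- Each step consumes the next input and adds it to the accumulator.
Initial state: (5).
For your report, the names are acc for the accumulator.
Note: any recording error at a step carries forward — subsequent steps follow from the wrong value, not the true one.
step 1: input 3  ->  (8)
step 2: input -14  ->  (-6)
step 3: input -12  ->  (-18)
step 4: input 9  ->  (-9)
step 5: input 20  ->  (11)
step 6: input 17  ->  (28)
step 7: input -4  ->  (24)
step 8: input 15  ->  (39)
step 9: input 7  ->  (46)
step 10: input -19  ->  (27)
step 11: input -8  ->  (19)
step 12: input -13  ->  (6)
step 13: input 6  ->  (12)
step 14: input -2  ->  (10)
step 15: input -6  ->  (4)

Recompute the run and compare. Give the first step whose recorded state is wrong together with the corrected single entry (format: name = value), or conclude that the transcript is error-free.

no error

Step 1: acc = 5 + 3 = 8 — exactly as logged.
Step 2: acc = 8 + -14 = -6 — no discrepancy.
Step 3: acc = -6 + -12 = -18 — no discrepancy.
Step 4: acc = -18 + 9 = -9 — verified.
Step 5: acc = -9 + 20 = 11 — checks out.
Step 6: acc = 11 + 17 = 28 — exactly as logged.
Step 7: acc = 28 + -4 = 24 — same as recorded.
Step 8: acc = 24 + 15 = 39 — consistent with the transcript.
Step 9: acc = 39 + 7 = 46 — confirmed correct.
Step 10: acc = 46 + -19 = 27 — agrees with the transcript.
Step 11: acc = 27 + -8 = 19 — confirmed correct.
Step 12: acc = 19 + -13 = 6 — exactly as logged.
Step 13: acc = 6 + 6 = 12 — checks out.
Step 14: acc = 12 + -2 = 10 — consistent with the transcript.
Step 15: acc = 10 + -6 = 4 — verified.
Nothing is out of place; the run is error-free.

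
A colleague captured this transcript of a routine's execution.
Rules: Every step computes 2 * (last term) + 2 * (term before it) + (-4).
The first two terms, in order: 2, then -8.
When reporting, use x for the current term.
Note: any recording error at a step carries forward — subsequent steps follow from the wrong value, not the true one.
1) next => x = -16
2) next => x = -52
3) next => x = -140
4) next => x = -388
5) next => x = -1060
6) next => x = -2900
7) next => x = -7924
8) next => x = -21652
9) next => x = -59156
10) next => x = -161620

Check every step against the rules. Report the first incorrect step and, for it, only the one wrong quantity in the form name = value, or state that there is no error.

no error

Step 1: x = 2*(-8) + (2)*(2) + (-4) = -16 — checks out.
Step 2: x = 2*(-16) + (2)*(-8) + (-4) = -52 — matches.
Step 3: x = 2*(-52) + (2)*(-16) + (-4) = -140 — verified.
Step 4: x = 2*(-140) + (2)*(-52) + (-4) = -388 — same as recorded.
Step 5: x = 2*(-388) + (2)*(-140) + (-4) = -1060 — matches.
Step 6: x = 2*(-1060) + (2)*(-388) + (-4) = -2900 — no discrepancy.
Step 7: x = 2*(-2900) + (2)*(-1060) + (-4) = -7924 — matches.
Step 8: x = 2*(-7924) + (2)*(-2900) + (-4) = -21652 — no discrepancy.
Step 9: x = 2*(-21652) + (2)*(-7924) + (-4) = -59156 — in agreement.
Step 10: x = 2*(-59156) + (2)*(-21652) + (-4) = -161620 — exactly as logged.
No step deviates from the rules.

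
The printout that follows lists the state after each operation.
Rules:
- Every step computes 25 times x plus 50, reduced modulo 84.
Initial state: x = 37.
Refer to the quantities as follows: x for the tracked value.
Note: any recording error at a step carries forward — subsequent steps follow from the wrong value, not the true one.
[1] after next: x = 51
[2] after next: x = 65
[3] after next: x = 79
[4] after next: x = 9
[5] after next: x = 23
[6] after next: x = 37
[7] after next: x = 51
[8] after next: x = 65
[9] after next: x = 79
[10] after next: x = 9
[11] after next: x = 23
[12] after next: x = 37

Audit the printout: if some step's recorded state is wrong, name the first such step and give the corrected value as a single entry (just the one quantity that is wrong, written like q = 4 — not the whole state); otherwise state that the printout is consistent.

no error

1. x = (25*37 + 50) mod 84 = 51 (in agreement)
2. x = (25*51 + 50) mod 84 = 65 (confirmed correct)
3. x = (25*65 + 50) mod 84 = 79 (matches)
4. x = (25*79 + 50) mod 84 = 9 (in agreement)
5. x = (25*9 + 50) mod 84 = 23 (matches)
6. x = (25*23 + 50) mod 84 = 37 (verified)
7. x = (25*37 + 50) mod 84 = 51 (consistent with the printout)
8. x = (25*51 + 50) mod 84 = 65 (verified)
9. x = (25*65 + 50) mod 84 = 79 (verified)
10. x = (25*79 + 50) mod 84 = 9 (consistent with the printout)
11. x = (25*9 + 50) mod 84 = 23 (confirmed correct)
12. x = (25*23 + 50) mod 84 = 37 (exactly as logged)
Nothing is out of place; the run is error-free.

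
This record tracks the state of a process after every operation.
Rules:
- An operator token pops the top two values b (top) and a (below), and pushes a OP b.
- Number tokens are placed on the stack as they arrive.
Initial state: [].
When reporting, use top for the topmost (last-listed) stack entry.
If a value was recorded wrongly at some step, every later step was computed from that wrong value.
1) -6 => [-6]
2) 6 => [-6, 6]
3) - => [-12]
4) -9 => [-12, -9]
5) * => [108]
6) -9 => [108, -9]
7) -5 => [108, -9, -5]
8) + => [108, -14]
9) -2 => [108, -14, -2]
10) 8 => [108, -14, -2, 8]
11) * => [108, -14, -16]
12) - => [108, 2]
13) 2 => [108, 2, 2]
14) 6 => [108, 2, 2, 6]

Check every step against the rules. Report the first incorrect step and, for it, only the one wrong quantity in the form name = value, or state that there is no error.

Recomputing the run from the initial state:
step 1: [-6]
step 2: [-6, 6]
step 3: [-12]
step 4: [-12, -9]
step 5: [108]
step 6: [108, -9]
step 7: [108, -9, -5]
step 8: [108, -14]
step 9: [108, -14, -2]
step 10: [108, -14, -2, 8]
step 11: [108, -14, -16]
step 12: [108, 2]
step 13: [108, 2, 2]
step 14: [108, 2, 2, 6]
This matches the record at every step.

no error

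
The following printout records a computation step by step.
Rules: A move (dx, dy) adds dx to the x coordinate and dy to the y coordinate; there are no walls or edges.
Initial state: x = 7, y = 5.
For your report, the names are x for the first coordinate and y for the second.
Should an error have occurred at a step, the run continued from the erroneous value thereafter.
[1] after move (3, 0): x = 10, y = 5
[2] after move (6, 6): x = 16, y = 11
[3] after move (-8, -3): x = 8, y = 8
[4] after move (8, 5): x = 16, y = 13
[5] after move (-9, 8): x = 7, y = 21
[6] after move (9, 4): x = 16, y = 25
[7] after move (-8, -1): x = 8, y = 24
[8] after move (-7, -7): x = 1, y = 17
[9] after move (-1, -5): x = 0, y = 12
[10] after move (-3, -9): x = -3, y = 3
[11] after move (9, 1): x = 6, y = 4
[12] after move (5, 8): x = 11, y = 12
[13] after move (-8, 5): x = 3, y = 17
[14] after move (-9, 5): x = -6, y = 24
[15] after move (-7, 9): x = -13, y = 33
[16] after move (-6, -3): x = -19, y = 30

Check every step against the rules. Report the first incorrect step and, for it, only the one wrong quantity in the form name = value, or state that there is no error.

step 14, y = 22

Step 1: x = 7 + (3) = 10, y = 5 + (0) = 5 — same as recorded.
Step 2: x = 10 + (6) = 16, y = 5 + (6) = 11 — confirmed correct.
Step 3: x = 16 + (-8) = 8, y = 11 + (-3) = 8 — checks out.
Step 4: x = 8 + (8) = 16, y = 8 + (5) = 13 — no discrepancy.
Step 5: x = 16 + (-9) = 7, y = 13 + (8) = 21 — checks out.
Step 6: x = 7 + (9) = 16, y = 21 + (4) = 25 — verified.
Step 7: x = 16 + (-8) = 8, y = 25 + (-1) = 24 — checks out.
Step 8: x = 8 + (-7) = 1, y = 24 + (-7) = 17 — confirmed correct.
Step 9: x = 1 + (-1) = 0, y = 17 + (-5) = 12 — consistent with the printout.
Step 10: x = 0 + (-3) = -3, y = 12 + (-9) = 3 — in agreement.
Step 11: x = -3 + (9) = 6, y = 3 + (1) = 4 — no discrepancy.
Step 12: x = 6 + (5) = 11, y = 4 + (8) = 12 — in agreement.
Step 13: x = 11 + (-8) = 3, y = 12 + (5) = 17 — no discrepancy.
Step 14: x = 3 + (-9) = -6, y = 17 + (5) = 22 — the printout has a different value.
First deviation found at step 14; the corrected entry is y = 22.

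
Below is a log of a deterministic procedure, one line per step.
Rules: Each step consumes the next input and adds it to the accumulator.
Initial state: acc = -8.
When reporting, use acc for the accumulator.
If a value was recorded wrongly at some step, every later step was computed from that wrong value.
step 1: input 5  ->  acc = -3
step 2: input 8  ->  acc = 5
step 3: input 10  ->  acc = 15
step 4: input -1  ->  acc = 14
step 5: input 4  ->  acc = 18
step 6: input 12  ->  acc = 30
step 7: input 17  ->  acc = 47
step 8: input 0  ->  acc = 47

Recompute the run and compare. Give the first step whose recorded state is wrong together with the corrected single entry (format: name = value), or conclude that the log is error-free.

1. acc = -8 + 5 = -3 (in agreement)
2. acc = -3 + 8 = 5 (same as recorded)
3. acc = 5 + 10 = 15 (agrees with the log)
4. acc = 15 + -1 = 14 (confirmed correct)
5. acc = 14 + 4 = 18 (agrees with the log)
6. acc = 18 + 12 = 30 (agrees with the log)
7. acc = 30 + 17 = 47 (confirmed correct)
8. acc = 47 + 0 = 47 (matches)
The recomputation confirms every line.

no error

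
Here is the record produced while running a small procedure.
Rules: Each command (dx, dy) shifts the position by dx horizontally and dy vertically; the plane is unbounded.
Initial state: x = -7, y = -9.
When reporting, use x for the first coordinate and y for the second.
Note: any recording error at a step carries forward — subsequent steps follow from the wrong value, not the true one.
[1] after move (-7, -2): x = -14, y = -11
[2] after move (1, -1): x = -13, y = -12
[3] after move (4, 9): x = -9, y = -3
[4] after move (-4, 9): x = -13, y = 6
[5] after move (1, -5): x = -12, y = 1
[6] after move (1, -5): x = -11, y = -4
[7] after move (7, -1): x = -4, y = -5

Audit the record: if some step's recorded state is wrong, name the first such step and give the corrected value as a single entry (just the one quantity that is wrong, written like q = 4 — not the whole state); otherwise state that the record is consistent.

no error

Step 1: x = -7 + (-7) = -14, y = -9 + (-2) = -11 — confirmed correct.
Step 2: x = -14 + (1) = -13, y = -11 + (-1) = -12 — exactly as logged.
Step 3: x = -13 + (4) = -9, y = -12 + (9) = -3 — consistent with the record.
Step 4: x = -9 + (-4) = -13, y = -3 + (9) = 6 — matches.
Step 5: x = -13 + (1) = -12, y = 6 + (-5) = 1 — agrees with the record.
Step 6: x = -12 + (1) = -11, y = 1 + (-5) = -4 — in agreement.
Step 7: x = -11 + (7) = -4, y = -4 + (-1) = -5 — exactly as logged.
The whole run recomputes cleanly — no discrepancies.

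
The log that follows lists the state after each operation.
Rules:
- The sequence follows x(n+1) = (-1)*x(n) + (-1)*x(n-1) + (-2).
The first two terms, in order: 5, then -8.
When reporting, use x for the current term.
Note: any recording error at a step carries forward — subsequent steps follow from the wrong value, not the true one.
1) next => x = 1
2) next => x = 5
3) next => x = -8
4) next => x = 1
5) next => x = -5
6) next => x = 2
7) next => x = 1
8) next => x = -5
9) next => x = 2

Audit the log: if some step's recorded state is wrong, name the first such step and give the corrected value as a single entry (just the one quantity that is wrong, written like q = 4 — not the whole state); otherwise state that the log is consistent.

Step 1: x = -1*(-8) + (-1)*(5) + (-2) = 1 — consistent with the log.
Step 2: x = -1*(1) + (-1)*(-8) + (-2) = 5 — exactly as logged.
Step 3: x = -1*(5) + (-1)*(1) + (-2) = -8 — in agreement.
Step 4: x = -1*(-8) + (-1)*(5) + (-2) = 1 — consistent with the log.
Step 5: x = -1*(1) + (-1)*(-8) + (-2) = 5 — the entry is off here.
Step 5 is the first one off; corrected, x = 5.

step 5, x = 5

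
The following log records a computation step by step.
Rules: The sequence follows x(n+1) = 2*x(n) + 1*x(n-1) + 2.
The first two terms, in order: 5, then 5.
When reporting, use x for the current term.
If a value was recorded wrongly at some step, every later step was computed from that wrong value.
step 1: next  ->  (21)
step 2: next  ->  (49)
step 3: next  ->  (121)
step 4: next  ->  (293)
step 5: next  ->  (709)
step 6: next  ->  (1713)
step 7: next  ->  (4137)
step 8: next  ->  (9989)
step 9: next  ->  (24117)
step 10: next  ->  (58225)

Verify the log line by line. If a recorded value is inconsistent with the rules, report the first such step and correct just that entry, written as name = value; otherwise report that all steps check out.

step 1, x = 17

Recomputing the run from the initial state:
step 1: x = 17
step 2: x = 41
step 3: x = 101
step 4: x = 245
step 5: x = 593
step 6: x = 1433
step 7: x = 3461
step 8: x = 8357
step 9: x = 20177
step 10: x = 48713
The first disagreement with the log is at step 1, where the value should be x = 17.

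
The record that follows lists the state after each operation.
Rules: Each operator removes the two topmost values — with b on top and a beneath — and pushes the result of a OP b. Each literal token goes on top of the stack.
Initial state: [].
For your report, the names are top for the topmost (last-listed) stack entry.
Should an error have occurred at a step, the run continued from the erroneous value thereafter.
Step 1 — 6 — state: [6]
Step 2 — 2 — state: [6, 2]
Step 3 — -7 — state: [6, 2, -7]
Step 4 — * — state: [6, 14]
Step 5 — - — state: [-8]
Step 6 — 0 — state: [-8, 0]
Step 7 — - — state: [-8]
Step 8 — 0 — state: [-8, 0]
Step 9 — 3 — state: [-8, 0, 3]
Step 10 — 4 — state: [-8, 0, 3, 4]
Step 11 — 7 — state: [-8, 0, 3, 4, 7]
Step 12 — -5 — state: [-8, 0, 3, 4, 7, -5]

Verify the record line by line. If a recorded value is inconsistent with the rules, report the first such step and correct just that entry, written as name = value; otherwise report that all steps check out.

Step 1: push 6: top = 6 — matches.
Step 2: push 2: top = 2 — same as recorded.
Step 3: push -7: top = -7 — checks out.
Step 4: 2 * -7 = -14 — a discrepancy with the record.
So the first discrepancy is step 4, where the right value is top = -14.

step 4, top = -14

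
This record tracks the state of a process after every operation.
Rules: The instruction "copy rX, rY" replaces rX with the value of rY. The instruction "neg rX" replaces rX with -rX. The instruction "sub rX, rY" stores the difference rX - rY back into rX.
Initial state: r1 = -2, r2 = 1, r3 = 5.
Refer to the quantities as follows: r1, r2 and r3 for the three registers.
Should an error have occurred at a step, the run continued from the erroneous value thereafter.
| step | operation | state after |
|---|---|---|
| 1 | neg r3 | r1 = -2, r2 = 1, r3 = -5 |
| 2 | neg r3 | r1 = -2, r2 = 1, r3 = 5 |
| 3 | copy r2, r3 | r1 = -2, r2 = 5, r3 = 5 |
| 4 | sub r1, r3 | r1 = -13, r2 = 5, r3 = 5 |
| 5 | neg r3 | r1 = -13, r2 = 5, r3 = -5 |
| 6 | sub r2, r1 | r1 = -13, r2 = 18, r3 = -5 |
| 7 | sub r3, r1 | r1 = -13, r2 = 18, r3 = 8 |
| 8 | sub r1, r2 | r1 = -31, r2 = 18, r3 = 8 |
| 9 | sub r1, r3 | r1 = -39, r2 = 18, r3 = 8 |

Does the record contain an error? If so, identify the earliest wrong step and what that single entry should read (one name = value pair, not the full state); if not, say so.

Step 1: r3 = -(5) = -5 — confirmed correct.
Step 2: r3 = -(-5) = 5 — same as recorded.
Step 3: r2 = 5 — checks out.
Step 4: r1 = -2 - 5 = -7 — the entry is off here.
First deviation found at step 4; the corrected entry is r1 = -7.

step 4, r1 = -7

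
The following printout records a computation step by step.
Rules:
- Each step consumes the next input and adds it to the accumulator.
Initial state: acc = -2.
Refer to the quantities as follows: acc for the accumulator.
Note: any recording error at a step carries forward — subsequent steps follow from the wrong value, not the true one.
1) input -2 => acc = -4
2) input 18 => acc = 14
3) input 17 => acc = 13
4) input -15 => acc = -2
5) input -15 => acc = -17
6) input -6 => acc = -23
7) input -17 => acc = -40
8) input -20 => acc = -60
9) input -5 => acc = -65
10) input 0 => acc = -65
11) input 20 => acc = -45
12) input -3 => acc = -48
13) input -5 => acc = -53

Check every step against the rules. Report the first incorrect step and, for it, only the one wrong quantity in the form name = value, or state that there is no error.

step 3, acc = 31

Step 1: acc = -2 + -2 = -4 — no discrepancy.
Step 2: acc = -4 + 18 = 14 — in agreement.
Step 3: acc = 14 + 17 = 31 — the recorded entry deviates here.
First deviation found at step 3; the corrected entry is acc = 31.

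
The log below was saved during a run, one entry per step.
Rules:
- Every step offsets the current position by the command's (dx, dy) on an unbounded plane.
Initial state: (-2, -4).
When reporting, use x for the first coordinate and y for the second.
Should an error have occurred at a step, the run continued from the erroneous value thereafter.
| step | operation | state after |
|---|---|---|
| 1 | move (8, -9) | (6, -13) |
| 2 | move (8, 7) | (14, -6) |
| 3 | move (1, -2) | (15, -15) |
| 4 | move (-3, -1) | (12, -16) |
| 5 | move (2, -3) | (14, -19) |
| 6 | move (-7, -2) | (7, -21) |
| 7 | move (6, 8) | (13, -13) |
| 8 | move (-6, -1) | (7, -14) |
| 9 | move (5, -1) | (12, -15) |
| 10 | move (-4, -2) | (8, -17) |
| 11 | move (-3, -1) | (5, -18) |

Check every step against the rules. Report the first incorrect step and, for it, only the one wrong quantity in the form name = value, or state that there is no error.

step 1: x = -2 + (8) = 6, y = -4 + (-9) = -13 -> no discrepancy
step 2: x = 6 + (8) = 14, y = -13 + (7) = -6 -> agrees with the log
step 3: x = 14 + (1) = 15, y = -6 + (-2) = -8 -> not what was recorded
Step 3 is the first one off; corrected, y = -8.

step 3, y = -8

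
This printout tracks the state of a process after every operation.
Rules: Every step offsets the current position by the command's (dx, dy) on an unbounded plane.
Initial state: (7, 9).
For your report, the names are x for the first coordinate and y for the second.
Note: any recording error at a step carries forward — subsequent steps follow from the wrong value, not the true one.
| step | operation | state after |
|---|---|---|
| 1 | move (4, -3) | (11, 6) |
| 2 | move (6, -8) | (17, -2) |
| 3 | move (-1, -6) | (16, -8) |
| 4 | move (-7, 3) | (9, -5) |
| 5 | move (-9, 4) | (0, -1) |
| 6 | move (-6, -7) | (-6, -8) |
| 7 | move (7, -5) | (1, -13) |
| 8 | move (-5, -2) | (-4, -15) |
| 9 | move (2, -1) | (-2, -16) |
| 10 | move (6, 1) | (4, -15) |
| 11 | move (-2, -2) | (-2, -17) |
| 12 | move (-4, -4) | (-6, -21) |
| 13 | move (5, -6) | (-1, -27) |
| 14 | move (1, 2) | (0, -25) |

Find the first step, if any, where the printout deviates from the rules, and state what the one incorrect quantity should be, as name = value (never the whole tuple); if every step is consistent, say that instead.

step 11, x = 2

Recomputing the run from the initial state:
step 1: x = 11, y = 6
step 2: x = 17, y = -2
step 3: x = 16, y = -8
step 4: x = 9, y = -5
step 5: x = 0, y = -1
step 6: x = -6, y = -8
step 7: x = 1, y = -13
step 8: x = -4, y = -15
step 9: x = -2, y = -16
step 10: x = 4, y = -15
step 11: x = 2, y = -17
step 12: x = -2, y = -21
step 13: x = 3, y = -27
step 14: x = 4, y = -25
The first disagreement with the printout is at step 11, where the value should be x = 2.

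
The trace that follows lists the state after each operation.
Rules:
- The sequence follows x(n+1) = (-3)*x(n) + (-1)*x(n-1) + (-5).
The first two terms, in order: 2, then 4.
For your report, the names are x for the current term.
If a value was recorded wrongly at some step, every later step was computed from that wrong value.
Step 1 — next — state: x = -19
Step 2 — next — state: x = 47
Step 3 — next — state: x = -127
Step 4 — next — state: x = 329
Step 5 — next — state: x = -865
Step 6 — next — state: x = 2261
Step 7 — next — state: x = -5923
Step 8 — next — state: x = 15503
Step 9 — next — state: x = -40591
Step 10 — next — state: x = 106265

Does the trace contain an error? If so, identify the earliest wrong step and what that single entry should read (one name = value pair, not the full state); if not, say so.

1. x = -3*(4) + (-1)*(2) + (-5) = -19 (no discrepancy)
2. x = -3*(-19) + (-1)*(4) + (-5) = 48 (the recorded entry deviates here)
First incorrect step: 2; the correct value is x = 48.

step 2, x = 48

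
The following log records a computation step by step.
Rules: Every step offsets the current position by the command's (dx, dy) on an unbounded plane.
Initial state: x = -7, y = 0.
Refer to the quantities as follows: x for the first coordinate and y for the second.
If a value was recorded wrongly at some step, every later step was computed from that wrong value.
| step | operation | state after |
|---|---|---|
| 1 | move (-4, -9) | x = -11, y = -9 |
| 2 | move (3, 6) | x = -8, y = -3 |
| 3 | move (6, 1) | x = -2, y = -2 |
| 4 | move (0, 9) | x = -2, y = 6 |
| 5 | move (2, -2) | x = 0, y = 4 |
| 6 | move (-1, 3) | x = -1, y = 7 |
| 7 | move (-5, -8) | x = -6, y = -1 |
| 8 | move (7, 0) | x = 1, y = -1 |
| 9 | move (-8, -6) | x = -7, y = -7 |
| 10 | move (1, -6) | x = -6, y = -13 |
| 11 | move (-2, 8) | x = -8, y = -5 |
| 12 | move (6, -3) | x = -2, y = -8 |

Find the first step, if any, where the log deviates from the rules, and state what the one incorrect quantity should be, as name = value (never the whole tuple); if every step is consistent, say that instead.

step 4, y = 7

Recomputing the run from the initial state:
step 1: x = -11, y = -9
step 2: x = -8, y = -3
step 3: x = -2, y = -2
step 4: x = -2, y = 7
step 5: x = 0, y = 5
step 6: x = -1, y = 8
step 7: x = -6, y = 0
step 8: x = 1, y = 0
step 9: x = -7, y = -6
step 10: x = -6, y = -12
step 11: x = -8, y = -4
step 12: x = -2, y = -7
The first disagreement with the log is at step 4, where the value should be y = 7.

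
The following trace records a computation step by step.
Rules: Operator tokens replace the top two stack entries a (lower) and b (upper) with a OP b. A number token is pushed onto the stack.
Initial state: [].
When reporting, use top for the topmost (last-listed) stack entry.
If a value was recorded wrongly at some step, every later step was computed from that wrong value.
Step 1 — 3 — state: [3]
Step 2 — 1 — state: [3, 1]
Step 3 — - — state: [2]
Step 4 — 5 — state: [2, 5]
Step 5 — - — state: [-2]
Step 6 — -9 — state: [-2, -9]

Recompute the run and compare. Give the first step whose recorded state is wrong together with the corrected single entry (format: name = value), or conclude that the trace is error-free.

Step 1: push 3: top = 3 — no discrepancy.
Step 2: push 1: top = 1 — verified.
Step 3: 3 - 1 = 2 — in agreement.
Step 4: push 5: top = 5 — same as recorded.
Step 5: 2 - 5 = -3 — not what was recorded.
So the first discrepancy is step 5, where the right value is top = -3.

step 5, top = -3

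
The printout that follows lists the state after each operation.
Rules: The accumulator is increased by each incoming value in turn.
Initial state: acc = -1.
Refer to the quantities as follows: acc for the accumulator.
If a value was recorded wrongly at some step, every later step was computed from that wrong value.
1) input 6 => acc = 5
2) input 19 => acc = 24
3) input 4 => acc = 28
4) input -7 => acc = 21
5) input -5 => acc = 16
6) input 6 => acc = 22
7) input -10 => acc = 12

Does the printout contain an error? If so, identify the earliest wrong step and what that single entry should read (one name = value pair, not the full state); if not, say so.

no error

step 1: acc = -1 + 6 = 5 -> consistent with the printout
step 2: acc = 5 + 19 = 24 -> matches
step 3: acc = 24 + 4 = 28 -> same as recorded
step 4: acc = 28 + -7 = 21 -> verified
step 5: acc = 21 + -5 = 16 -> no discrepancy
step 6: acc = 16 + 6 = 22 -> confirmed correct
step 7: acc = 22 + -10 = 12 -> matches
All entries verified; no error found.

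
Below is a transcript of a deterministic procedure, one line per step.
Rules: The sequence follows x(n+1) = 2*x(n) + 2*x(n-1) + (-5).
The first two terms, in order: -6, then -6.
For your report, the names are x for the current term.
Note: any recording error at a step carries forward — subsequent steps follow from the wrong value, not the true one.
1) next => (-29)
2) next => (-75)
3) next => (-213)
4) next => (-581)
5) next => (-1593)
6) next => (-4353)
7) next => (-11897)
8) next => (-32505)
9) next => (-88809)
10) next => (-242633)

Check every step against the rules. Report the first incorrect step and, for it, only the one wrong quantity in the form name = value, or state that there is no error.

Step 1: x = 2*(-6) + (2)*(-6) + (-5) = -29 — consistent with the transcript.
Step 2: x = 2*(-29) + (2)*(-6) + (-5) = -75 — exactly as logged.
Step 3: x = 2*(-75) + (2)*(-29) + (-5) = -213 — in agreement.
Step 4: x = 2*(-213) + (2)*(-75) + (-5) = -581 — in agreement.
Step 5: x = 2*(-581) + (2)*(-213) + (-5) = -1593 — in agreement.
Step 6: x = 2*(-1593) + (2)*(-581) + (-5) = -4353 — no discrepancy.
Step 7: x = 2*(-4353) + (2)*(-1593) + (-5) = -11897 — exactly as logged.
Step 8: x = 2*(-11897) + (2)*(-4353) + (-5) = -32505 — no discrepancy.
Step 9: x = 2*(-32505) + (2)*(-11897) + (-5) = -88809 — exactly as logged.
Step 10: x = 2*(-88809) + (2)*(-32505) + (-5) = -242633 — agrees with the transcript.
All entries verified; no error found.

no error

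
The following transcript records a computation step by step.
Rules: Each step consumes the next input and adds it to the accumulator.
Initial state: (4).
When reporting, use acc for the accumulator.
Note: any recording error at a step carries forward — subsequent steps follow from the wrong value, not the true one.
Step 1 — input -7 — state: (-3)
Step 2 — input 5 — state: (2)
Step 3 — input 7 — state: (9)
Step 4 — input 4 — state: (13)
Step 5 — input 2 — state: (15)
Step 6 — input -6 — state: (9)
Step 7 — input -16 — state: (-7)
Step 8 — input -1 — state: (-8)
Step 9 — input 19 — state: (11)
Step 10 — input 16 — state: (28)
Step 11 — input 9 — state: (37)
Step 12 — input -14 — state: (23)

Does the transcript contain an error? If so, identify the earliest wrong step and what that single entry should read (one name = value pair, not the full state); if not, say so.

step 1: acc = 4 + -7 = -3 -> same as recorded
step 2: acc = -3 + 5 = 2 -> no discrepancy
step 3: acc = 2 + 7 = 9 -> agrees with the transcript
step 4: acc = 9 + 4 = 13 -> exactly as logged
step 5: acc = 13 + 2 = 15 -> exactly as logged
step 6: acc = 15 + -6 = 9 -> consistent with the transcript
step 7: acc = 9 + -16 = -7 -> no discrepancy
step 8: acc = -7 + -1 = -8 -> verified
step 9: acc = -8 + 19 = 11 -> confirmed correct
step 10: acc = 11 + 16 = 27 -> a discrepancy with the transcript
Step 10 is the first one off; corrected, acc = 27.

step 10, acc = 27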